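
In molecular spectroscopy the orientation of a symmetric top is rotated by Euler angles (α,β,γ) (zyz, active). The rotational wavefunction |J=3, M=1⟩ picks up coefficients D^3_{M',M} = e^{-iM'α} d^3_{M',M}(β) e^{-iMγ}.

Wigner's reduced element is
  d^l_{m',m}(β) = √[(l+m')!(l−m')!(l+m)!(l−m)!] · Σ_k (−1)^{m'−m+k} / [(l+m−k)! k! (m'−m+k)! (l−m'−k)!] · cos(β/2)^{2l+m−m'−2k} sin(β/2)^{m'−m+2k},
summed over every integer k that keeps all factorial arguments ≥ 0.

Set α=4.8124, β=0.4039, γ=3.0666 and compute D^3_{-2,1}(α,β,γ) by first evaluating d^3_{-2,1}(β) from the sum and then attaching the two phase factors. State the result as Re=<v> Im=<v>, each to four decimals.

Re=0.0452 Im=0.0128

Split into d^3_{-2,1}(β=0.4039) × two z-phases.
c=cos(0.4039/2)=0.979677, s=sin(0.4039/2)=0.200580; N=√[1·120·24·2]=75.894664
k: max(0,(1)−(-2))=3 … min(3+(1),3−(-2))=4
  k=3: (−1)^0·75.8947/(12)·0.9797^3·0.2006^3 = +0.047989
  k=4: (−1)^1·75.8947/(24)·0.9797^1·0.2006^5 = -0.001006
d^3_{-2,1}(0.4039) = +0.047989 -0.001006 = +0.046983
Phases: e^{-i·(-2)·4.8124}=-0.980062-0.198691i, e^{-i·(1)·3.0666}=-0.997189-0.074922i ⇒ D=+0.045218+0.012759i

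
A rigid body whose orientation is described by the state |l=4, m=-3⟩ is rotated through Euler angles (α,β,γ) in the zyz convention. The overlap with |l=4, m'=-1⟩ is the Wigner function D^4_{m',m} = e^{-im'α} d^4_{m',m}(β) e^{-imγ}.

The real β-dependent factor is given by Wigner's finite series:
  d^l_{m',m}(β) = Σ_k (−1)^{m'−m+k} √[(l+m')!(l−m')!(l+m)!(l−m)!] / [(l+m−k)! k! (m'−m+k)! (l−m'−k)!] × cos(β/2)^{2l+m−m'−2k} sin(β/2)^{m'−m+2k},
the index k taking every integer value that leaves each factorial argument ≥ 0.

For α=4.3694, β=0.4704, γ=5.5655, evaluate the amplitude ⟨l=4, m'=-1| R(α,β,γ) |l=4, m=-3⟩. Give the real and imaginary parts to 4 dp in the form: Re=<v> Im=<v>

Re=-0.1983 Im=0.2633

First d^4_{-1,-3}(β=0.4704), then the phase factors e^{-i(-1)α} and e^{-i(-3)γ}:
Half-angle: c=0.972468, s=0.233037. N=√(6·120·1·5040)=1904.940944
k: max(0,(-3)−(-1))=0 … min(4+(-3),4−(-1))=1
  k=0: (−1)^2·1904.9409/(240)·0.9725^6·0.2330^2 = +0.364563
  k=1: (−1)^3·1904.9409/(144)·0.9725^4·0.2330^4 = -0.034892
d^4_{-1,-3}(0.4704) = +0.364563 -0.034892 = +0.329672
Attach z-rotation phases: D = e^{-i(-1)(4.3694)}·(+0.329672)·e^{-i(-3)(5.5655)} = -0.198342+0.263332i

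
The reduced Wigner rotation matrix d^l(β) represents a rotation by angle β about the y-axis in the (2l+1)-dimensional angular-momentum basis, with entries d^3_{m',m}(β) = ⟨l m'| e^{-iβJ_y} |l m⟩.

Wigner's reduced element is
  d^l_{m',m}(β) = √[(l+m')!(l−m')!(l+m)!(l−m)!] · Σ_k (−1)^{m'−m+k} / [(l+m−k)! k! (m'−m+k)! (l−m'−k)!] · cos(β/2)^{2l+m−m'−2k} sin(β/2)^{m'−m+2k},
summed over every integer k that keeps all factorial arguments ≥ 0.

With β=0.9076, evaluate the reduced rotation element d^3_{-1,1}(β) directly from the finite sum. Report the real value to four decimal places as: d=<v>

d=0.5209

d^3_{-1,1}(β=0.9076) via Wigner's sum:
c=cos(0.9076/2)=0.898788, s=sin(0.9076/2)=0.438384; N=√[2·24·24·2]=48.000000
The bounds max(0,m−m')=2 and min(l+m,l−m')=4 give 3 terms
  k=2: (−1)^0·48.0000/(8)·0.8988^4·0.4384^2 = +0.752470
  k=3: (−1)^1·48.0000/(6)·0.8988^2·0.4384^4 = -0.238684
  k=4: (−1)^2·48.0000/(48)·0.8988^0·0.4384^6 = +0.007098
d^3_{-1,1}(0.9076) = +0.752470 -0.238684 +0.007098 = +0.520884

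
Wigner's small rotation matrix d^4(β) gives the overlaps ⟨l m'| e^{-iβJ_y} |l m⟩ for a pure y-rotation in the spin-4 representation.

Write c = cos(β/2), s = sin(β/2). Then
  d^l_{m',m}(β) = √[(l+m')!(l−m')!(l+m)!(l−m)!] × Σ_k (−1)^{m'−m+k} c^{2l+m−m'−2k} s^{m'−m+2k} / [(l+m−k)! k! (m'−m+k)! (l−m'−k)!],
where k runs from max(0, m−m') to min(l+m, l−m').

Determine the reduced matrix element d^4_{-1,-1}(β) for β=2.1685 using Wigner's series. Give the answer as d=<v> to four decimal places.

d=-0.2877

d^4_{-1,-1}(β=2.1685) via Wigner's sum:
Half-angle: c=0.467576, s=0.883953. N=√(6·120·6·120)=720.000000
k: max(0,(-1)−(-1))=0 … min(4+(-1),4−(-1))=3
  k=0: (−1)^0·720.0000/(720)·0.4676^8·0.8840^0 = +0.002285
  k=1: (−1)^1·720.0000/(48)·0.4676^6·0.8840^2 = -0.122479
  k=2: (−1)^2·720.0000/(24)·0.4676^4·0.8840^4 = +0.875480
  k=3: (−1)^3·720.0000/(72)·0.4676^2·0.8840^6 = -1.042987
d^4_{-1,-1}(2.1685) = +0.002285 -0.122479 +0.875480 -1.042987 = -0.287702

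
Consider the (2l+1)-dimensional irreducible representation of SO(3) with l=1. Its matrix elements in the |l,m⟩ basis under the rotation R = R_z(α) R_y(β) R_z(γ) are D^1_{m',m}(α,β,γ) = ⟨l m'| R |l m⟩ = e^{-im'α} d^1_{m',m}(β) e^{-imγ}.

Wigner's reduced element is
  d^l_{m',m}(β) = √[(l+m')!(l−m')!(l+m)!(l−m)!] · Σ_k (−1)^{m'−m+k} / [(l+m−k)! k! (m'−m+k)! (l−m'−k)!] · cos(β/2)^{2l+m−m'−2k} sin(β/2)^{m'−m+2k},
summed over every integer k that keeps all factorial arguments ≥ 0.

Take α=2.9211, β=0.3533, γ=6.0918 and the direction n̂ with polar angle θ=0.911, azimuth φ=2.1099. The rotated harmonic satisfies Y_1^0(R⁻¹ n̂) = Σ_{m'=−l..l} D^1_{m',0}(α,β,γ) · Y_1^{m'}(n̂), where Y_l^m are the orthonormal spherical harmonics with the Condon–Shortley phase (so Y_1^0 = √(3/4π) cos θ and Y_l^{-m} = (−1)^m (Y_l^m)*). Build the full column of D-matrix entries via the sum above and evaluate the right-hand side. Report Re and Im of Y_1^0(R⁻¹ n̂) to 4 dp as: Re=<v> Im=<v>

Need the full column D^1_{m',0} for m'=−1..1 at α=2.9211, β=0.3533, γ=6.0918.
cos(β/2)=0.984438, sin(β/2)=0.175733
d^1_{-1,0}: single k=1 term ⇒ +0.244656;  D = -0.238733+0.053509i
d^1_{0,0}: k∈[0..1] ⇒ +0.969118 -0.030882 = +0.938236;  D = +0.938236+0.000000i
d^1_{1,0}: single k=0 term ⇒ -0.244656;  D = +0.238733+0.053509i
Y_1^{m'}(θ=0.911,φ=2.1099) and Σ D·Y over m':
  (-0.2387+0.0535i)·(-0.1401-0.2343i)  (+0.9382+0.0000i)·(+0.2995+0.0000i)  (+0.2387+0.0535i)·(+0.1401-0.2343i)
Y_1^0(R⁻¹ n̂) = +0.372976+0.000000i

Re=0.3730 Im=0.0000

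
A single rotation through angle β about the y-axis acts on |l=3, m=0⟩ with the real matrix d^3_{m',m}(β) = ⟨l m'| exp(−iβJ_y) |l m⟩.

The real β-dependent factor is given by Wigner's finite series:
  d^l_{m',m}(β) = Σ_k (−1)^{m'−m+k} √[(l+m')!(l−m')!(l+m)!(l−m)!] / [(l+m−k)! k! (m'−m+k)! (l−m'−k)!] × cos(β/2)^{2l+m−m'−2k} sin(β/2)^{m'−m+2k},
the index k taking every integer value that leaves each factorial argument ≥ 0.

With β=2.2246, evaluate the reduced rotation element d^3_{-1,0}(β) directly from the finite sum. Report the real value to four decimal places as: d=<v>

d^3_{-1,0}(β=2.2246) via Wigner's sum:
c=cos(2.2246/2)=0.442600, s=sin(2.2246/2)=0.896719; N=√[2·24·6·6]=41.569219
Admissible k: 1..3 (factorial args all ≥0)
  k=1: (−1)^0·41.5692/(12)·0.4426^5·0.8967^1 = +0.052760
  k=2: (−1)^1·41.5692/(4)·0.4426^3·0.8967^3 = -0.649705
  k=3: (−1)^2·41.5692/(12)·0.4426^1·0.8967^5 = +0.888964
d^3_{-1,0}(2.2246) = +0.052760 -0.649705 +0.888964 = +0.292019

d=0.2920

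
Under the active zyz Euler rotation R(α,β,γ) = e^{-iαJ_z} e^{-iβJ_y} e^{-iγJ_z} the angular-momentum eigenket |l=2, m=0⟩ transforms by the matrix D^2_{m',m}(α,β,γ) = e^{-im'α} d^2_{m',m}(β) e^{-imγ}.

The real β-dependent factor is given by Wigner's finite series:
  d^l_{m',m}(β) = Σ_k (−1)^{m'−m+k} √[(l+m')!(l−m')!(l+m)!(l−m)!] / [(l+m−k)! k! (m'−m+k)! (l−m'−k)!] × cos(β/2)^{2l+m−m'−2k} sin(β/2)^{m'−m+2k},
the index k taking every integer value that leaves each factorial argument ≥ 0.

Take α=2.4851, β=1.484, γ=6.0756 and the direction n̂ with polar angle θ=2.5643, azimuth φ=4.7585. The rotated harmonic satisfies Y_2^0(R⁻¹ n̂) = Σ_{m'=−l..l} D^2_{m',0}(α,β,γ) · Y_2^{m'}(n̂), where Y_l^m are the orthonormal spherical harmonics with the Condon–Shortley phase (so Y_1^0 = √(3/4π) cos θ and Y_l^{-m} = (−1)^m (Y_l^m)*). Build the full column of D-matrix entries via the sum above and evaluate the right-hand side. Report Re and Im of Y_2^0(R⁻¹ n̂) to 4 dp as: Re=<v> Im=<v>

Re=-0.1453 Im=0.0000

Need the full column D^2_{m',0} for m'=−2..2 at α=2.4851, β=1.484, γ=6.0756.
cos(β/2)=0.737119, sin(β/2)=0.675763
d^2_{-2,0}: single k=2 term ⇒ +0.607771;  D = +0.154960-0.587684i
d^2_{-1,0}: k∈[1..2] ⇒ +0.662952 -0.557182 = +0.105770;  D = -0.083785+0.064556i
d^2_{0,0}: k∈[0..2] ⇒ +0.295222 -0.992485 +0.208535 = -0.488728;  D = -0.488728+0.000000i
d^2_{1,0}: k∈[0..1] ⇒ -0.662952 +0.557182 = -0.105770;  D = +0.083785+0.064556i
d^2_{2,0}: single k=0 term ⇒ +0.607771;  D = +0.154960+0.587684i
Y_2^{m'}(θ=2.5643,φ=4.7585) and Σ D·Y over m':
  (+0.1550-0.5877i)·(-0.1146+0.0106i)  (-0.0838+0.0646i)·(-0.0163-0.3529i)  (-0.4887+0.0000i)·(+0.3490+0.0000i)  (+0.0838+0.0646i)·(+0.0163-0.3529i)  (+0.1550+0.5877i)·(-0.1146-0.0106i)
Y_2^0(R⁻¹ n̂) = -0.145305+0.000000i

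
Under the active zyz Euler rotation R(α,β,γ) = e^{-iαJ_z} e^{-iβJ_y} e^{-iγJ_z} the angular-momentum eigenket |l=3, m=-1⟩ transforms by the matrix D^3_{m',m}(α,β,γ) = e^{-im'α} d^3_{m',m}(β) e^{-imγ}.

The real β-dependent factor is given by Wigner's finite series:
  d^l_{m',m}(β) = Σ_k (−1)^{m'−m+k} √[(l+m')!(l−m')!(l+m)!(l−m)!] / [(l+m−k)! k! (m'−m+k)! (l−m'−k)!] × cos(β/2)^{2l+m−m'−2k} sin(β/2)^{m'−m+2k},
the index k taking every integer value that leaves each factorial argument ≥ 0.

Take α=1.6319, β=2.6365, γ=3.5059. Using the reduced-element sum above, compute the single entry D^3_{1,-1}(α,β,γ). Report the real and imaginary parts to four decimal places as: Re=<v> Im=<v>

Re=-0.1215 Im=0.3884

Split into d^3_{1,-1}(β=2.6365) × two z-phases.
With c≡cos(β/2)=0.249870 and s≡sin(β/2)=0.968279, N=[24·2·2·24]^{1/2}=48.000000
Admissible k: 0..2 (factorial args all ≥0)
  k=0: (−1)^2·48.0000/(8)·0.2499^4·0.9683^2 = +0.021929
  k=1: (−1)^3·48.0000/(6)·0.2499^2·0.9683^4 = -0.439058
  k=2: (−1)^4·48.0000/(48)·0.2499^0·0.9683^6 = +0.824146
d^3_{1,-1}(2.6365) = +0.021929 -0.439058 +0.824146 = +0.407016
D = (-0.061066-0.998134i)·(+0.407016)·(-0.934371-0.356302i) = -0.121527+0.388450i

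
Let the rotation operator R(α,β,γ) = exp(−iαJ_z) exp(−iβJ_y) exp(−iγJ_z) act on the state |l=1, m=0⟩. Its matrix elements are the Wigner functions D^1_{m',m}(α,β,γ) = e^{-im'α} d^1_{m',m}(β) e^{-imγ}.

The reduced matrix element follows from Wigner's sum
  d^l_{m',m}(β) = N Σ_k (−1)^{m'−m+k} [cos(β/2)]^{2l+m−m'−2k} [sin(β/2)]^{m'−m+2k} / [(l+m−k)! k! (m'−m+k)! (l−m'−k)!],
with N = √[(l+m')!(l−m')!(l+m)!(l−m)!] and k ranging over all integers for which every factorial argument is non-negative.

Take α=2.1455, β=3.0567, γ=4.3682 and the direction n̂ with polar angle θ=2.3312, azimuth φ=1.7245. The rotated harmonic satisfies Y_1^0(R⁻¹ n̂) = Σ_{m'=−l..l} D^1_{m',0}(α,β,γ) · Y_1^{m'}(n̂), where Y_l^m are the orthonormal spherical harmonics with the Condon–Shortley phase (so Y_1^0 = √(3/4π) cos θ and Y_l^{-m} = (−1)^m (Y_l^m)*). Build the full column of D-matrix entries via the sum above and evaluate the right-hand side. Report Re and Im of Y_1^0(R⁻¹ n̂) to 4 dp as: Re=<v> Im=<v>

Re=0.3629 Im=0.0000

Need the full column D^1_{m',0} for m'=−1..1 at α=2.1455, β=3.0567, γ=4.3682.
cos(β/2)=0.042434, sin(β/2)=0.999099
d^1_{-1,0}: single k=1 term ⇒ +0.059956;  D = -0.032591+0.050324i
d^1_{0,0}: k∈[0..1] ⇒ +0.001801 -0.998199 = -0.996399;  D = -0.996399+0.000000i
d^1_{1,0}: single k=0 term ⇒ -0.059956;  D = +0.032591+0.050324i
Y_1^{m'}(θ=2.3312,φ=1.7245) and Σ D·Y over m':
  (-0.0326+0.0503i)·(-0.0383-0.2474i)  (-0.9964+0.0000i)·(-0.3368+0.0000i)  (+0.0326+0.0503i)·(+0.0383-0.2474i)
Y_1^0(R⁻¹ n̂) = +0.362936+0.000000i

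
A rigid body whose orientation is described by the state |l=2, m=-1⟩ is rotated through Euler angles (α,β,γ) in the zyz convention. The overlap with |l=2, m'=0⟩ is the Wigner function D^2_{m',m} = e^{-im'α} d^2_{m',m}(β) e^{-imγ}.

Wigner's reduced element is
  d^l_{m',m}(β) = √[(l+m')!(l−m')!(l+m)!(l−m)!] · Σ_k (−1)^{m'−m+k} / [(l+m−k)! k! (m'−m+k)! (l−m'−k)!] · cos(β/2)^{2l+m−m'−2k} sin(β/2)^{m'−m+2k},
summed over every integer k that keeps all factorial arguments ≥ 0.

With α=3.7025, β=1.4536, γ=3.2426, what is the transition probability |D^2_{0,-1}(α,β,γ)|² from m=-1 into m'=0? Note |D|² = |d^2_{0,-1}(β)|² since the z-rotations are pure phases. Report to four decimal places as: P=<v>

P=0.0202

First d^2_{0,-1}(β=1.4536), then the phase factors e^{-i(0)α} and e^{-i(-1)γ}:
Half-angle: c=0.747305, s=0.664482. N=√(2·2·1·6)=4.898979
k: max(0,(-1)−(0))=0 … min(2+(-1),2−(0))=1
  k=0: (−1)^1·4.8990/(2)·0.7473^3·0.6645^1 = -0.679284
  k=1: (−1)^2·4.8990/(2)·0.7473^1·0.6645^3 = +0.537059
d^2_{0,-1}(1.4536) = -0.679284 +0.537059 = -0.142225
|D^2_{0,-1}|² = |d^2_{0,-1}(β)|² = (-0.142225)² = 0.020228 (the z-rotation phases have unit modulus)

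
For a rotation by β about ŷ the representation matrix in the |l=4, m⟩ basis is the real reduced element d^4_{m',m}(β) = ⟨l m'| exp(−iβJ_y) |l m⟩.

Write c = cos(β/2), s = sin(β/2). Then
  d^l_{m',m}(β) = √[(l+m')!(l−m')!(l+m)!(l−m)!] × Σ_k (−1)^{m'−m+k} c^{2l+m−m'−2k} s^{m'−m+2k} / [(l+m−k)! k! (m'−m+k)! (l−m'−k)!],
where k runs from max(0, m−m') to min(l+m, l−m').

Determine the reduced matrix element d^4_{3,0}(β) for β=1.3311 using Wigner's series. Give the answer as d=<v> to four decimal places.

d=-0.3219

d^4_{3,0}(β=1.3311) via Wigner's sum:
With c≡cos(β/2)=0.786577 and s≡sin(β/2)=0.617492, N=[5040·1·24·24]^{1/2}=1703.830978
The bounds max(0,m−m')=0 and min(l+m,l−m')=1 give 2 terms
  k=0: (−1)^3·1703.8310/(144)·0.7866^5·0.6175^3 = -0.838812
  k=1: (−1)^4·1703.8310/(144)·0.7866^3·0.6175^5 = +0.516945
d^4_{3,0}(1.3311) = -0.838812 +0.516945 = -0.321867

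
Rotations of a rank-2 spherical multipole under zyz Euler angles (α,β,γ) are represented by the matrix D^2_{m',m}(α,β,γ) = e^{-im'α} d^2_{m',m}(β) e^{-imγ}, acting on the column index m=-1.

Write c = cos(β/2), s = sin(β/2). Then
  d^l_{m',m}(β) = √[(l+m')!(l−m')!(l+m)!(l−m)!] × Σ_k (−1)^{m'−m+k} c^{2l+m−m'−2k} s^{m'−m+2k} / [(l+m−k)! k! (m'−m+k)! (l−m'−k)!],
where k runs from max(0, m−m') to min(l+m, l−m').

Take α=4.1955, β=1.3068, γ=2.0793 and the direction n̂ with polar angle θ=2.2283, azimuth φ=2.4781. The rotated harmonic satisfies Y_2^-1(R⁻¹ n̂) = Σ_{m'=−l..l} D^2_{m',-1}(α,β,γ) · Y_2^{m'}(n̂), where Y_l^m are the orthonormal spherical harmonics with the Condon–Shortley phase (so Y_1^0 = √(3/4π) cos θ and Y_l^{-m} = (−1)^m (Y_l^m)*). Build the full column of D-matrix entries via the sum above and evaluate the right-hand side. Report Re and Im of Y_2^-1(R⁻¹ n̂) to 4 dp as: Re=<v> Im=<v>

Need the full column D^2_{m',-1} for m'=−2..2 at α=4.1955, β=1.3068, γ=2.0793.
cos(β/2)=0.794022, sin(β/2)=0.607890
d^2_{-2,-1}: single k=1 term ⇒ +0.608628;  D = -0.305196-0.526576i
d^2_{-1,-1}: k∈[0..1] ⇒ +0.397493 -0.698933 = -0.301440;  D = -0.301429+0.002528i
d^2_{0,-1}: k∈[0..1] ⇒ -0.745413 +0.436900 = -0.308513;  D = +0.150206-0.269478i
d^2_{1,-1}: k∈[0..1] ⇒ +0.698933 -0.136552 = +0.562380;  D = -0.291742-0.480789i
d^2_{2,-1}: single k=0 term ⇒ -0.356727;  D = -0.356582+0.010171i
Y_2^{m'}(θ=2.2283,φ=2.4781) and Σ D·Y over m':
  (-0.3052-0.5266i)·(+0.0584+0.2348i)  (-0.3014+0.0025i)·(+0.2944+0.2302i)  (+0.1502-0.2695i)·(+0.0380+0.0000i)  (-0.2917-0.4808i)·(-0.2944+0.2302i)  (-0.3566+0.0102i)·(+0.0584-0.2348i)
Y_2^-1(R⁻¹ n̂) = +0.200322-0.022563i

Re=0.2003 Im=-0.0226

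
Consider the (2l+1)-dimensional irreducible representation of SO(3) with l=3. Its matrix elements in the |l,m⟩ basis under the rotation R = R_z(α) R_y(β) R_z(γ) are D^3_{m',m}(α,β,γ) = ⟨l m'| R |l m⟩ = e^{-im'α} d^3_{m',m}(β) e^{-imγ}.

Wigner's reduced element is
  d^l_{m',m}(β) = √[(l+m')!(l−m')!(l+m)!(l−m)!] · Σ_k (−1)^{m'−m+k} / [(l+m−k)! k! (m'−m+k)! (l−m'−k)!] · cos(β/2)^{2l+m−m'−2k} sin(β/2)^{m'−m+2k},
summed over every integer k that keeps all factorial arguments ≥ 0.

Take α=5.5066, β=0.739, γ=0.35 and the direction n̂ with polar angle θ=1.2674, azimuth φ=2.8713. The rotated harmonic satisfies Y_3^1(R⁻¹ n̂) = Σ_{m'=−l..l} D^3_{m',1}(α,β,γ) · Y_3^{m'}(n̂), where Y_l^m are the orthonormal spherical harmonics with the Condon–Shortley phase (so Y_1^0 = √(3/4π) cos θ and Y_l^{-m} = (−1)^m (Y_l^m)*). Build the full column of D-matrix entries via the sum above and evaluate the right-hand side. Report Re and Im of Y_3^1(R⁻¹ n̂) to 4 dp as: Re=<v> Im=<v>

Re=-0.1251 Im=-0.0208

Need the full column D^3_{m',1} for m'=−3..3 at α=5.5066, β=0.739, γ=0.35.
cos(β/2)=0.932508, sin(β/2)=0.361149
d^3_{-3,1}: single k=4 term ⇒ +0.057292;  D = -0.051290-0.025529i
d^3_{-2,1}: k∈[3..4] ⇒ +0.241573 -0.018117 = +0.223456;  D = -0.072911-0.211226i
d^3_{-1,1}: k∈[2..4] ⇒ +0.591745 -0.118343 +0.002219 = +0.475621;  D = +0.204396-0.429462i
d^3_{0,1}: k∈[1..3] ⇒ +0.882146 -0.396944 +0.019846 = +0.505047;  D = +0.474428-0.173180i
d^3_{1,1}: k∈[0..2] ⇒ +0.657530 -0.788994 +0.088757 = -0.042707;  D = -0.038880-0.017671i
d^3_{2,1}: k∈[0..1] ⇒ -0.805285 +0.241573 = -0.563712;  D = -0.202599-0.526047i
d^3_{3,1}: single k=0 term ⇒ +0.381970;  D = -0.151892+0.350471i
Y_3^{m'}(θ=1.2674,φ=2.8713) and Σ D·Y over m':
  (-0.0513-0.0255i)·(-0.2498-0.2629i)  (-0.0729-0.2112i)·(+0.2384+0.1431i)  (+0.2044-0.4295i)·(+0.1646+0.0456i)  (+0.4744-0.1732i)·(-0.2847+0.0000i)  (-0.0389-0.0177i)·(-0.1646+0.0456i)  (-0.2026-0.5260i)·(+0.2384-0.1431i)  (-0.1519+0.3505i)·(+0.2498-0.2629i)
Y_3^1(R⁻¹ n̂) = -0.125109-0.020806i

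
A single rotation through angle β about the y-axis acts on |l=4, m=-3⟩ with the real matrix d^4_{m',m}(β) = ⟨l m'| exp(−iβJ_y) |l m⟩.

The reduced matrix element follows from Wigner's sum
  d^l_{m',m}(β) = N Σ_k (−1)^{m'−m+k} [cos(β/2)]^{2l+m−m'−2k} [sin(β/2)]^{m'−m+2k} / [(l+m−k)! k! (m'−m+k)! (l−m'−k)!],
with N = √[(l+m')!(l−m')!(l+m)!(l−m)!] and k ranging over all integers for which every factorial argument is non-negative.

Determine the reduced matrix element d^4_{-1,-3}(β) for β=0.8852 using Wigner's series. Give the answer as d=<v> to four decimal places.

d^4_{-1,-3}(β=0.8852) via Wigner's sum:
With c≡cos(β/2)=0.903641 and s≡sin(β/2)=0.428290, N=[6·120·1·5040]^{1/2}=1904.940944
k∈{0,1} keeps every argument non-negative
  k=0: (−1)^2·1904.9409/(240)·0.9036^6·0.4283^2 = +0.792726
  k=1: (−1)^3·1904.9409/(144)·0.9036^4·0.4283^4 = -0.296795
d^4_{-1,-3}(0.8852) = +0.792726 -0.296795 = +0.495931

d=0.4959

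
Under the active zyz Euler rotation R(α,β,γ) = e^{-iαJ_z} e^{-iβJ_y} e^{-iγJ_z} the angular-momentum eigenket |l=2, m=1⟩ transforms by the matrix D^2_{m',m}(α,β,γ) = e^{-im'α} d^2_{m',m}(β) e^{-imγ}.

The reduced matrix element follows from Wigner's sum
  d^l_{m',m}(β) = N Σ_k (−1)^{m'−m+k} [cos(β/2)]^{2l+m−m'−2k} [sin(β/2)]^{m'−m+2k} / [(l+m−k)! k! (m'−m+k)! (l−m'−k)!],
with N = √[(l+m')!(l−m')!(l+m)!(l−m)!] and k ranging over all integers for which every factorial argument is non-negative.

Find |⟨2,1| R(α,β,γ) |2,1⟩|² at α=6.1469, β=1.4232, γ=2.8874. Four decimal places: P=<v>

First d^2_{1,1}(β=1.4232), then the phase factors e^{-i(1)α} and e^{-i(1)γ}:
With c≡cos(β/2)=0.757318 and s≡sin(β/2)=0.653046, N=[6·1·6·1]^{1/2}=6.000000
k: max(0,(1)−(1))=0 … min(2+(1),2−(1))=1
  k=0: (−1)^0·6.0000/(6)·0.7573^4·0.6530^0 = +0.328937
  k=1: (−1)^1·6.0000/(2)·0.7573^2·0.6530^2 = -0.733780
d^2_{1,1}(1.4232) = +0.328937 -0.733780 = -0.404843
|D^2_{1,1}|² = |d^2_{1,1}(β)|² = (-0.404843)² = 0.163897 (the z-rotation phases have unit modulus)

P=0.1639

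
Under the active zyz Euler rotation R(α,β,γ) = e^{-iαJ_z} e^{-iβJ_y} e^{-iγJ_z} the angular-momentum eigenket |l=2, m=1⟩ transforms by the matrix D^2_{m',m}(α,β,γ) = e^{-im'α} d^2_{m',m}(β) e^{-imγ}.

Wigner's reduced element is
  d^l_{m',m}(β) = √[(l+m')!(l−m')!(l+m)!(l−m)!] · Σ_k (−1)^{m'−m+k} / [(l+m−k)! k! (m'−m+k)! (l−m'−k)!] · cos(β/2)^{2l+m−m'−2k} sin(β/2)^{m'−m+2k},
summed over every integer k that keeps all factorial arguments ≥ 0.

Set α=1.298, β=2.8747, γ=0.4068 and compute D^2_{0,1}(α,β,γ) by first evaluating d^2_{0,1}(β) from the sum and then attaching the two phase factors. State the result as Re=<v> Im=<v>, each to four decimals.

Re=-0.2861 Im=0.1233

First d^2_{0,1}(β=2.8747), then the phase factors e^{-i(0)α} and e^{-i(1)γ}:
Half-angle: c=0.133051, s=0.991109. N=√(2·2·6·1)=4.898979
k∈{1,2} keeps every argument non-negative
  k=1: (−1)^0·4.8990/(2)·0.1331^3·0.9911^1 = +0.005718
  k=2: (−1)^1·4.8990/(2)·0.1331^1·0.9911^3 = -0.317291
d^2_{0,1}(2.8747) = +0.005718 -0.317291 = -0.311572
Phases: e^{-i·(0)·1.298}=+1.000000+0.000000i, e^{-i·(1)·0.4068}=+0.918392-0.395673i ⇒ D=-0.286146+0.123281i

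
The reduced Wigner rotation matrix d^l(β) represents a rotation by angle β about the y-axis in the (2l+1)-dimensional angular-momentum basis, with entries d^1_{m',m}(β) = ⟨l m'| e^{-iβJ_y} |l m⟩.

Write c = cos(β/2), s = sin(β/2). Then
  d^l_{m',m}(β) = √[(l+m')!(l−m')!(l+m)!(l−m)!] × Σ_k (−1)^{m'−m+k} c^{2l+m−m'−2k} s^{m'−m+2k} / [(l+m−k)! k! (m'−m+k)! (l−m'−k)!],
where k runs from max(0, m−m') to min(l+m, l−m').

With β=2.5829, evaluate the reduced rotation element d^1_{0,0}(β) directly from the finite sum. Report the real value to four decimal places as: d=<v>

d^1_{0,0}(β=2.5829) via Wigner's sum:
Half-angle: c=0.275727, s=0.961236. N=√(1·1·1·1)=1.000000
k: max(0,(0)−(0))=0 … min(1+(0),1−(0))=1
  k=0: (−1)^0·1.0000/(1)·0.2757^2·0.9612^0 = +0.076026
  k=1: (−1)^1·1.0000/(1)·0.2757^0·0.9612^2 = -0.923974
d^1_{0,0}(2.5829) = +0.076026 -0.923974 = -0.847949

d=-0.8479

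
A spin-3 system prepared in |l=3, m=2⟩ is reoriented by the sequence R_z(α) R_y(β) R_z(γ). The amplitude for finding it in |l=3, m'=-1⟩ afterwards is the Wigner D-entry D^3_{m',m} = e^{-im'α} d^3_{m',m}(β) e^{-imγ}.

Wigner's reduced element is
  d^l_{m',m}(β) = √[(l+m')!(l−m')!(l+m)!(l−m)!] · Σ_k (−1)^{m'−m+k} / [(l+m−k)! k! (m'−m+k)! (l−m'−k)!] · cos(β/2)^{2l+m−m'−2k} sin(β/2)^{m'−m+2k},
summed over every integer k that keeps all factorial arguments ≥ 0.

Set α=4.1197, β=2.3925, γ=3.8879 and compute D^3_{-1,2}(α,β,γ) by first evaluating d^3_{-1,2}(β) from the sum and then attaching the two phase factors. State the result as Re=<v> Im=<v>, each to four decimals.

Split into d^3_{-1,2}(β=2.3925) × two z-phases.
c=cos(2.3925/2)=0.365850, s=sin(2.3925/2)=0.930674; N=√[2·24·120·1]=75.894664
The bounds max(0,m−m')=3 and min(l+m,l−m')=4 give 2 terms
  k=3: (−1)^0·75.8947/(12)·0.3659^3·0.9307^3 = +0.249651
  k=4: (−1)^1·75.8947/(24)·0.3659^1·0.9307^5 = -0.807775
d^3_{-1,2}(2.3925) = +0.249651 -0.807775 = -0.558125
Phases: e^{-i·(-1)·4.1197}=-0.558593-0.829442i, e^{-i·(2)·3.8879}=+0.078102-0.996945i ⇒ D=+0.485867-0.274657i

Re=0.4859 Im=-0.2747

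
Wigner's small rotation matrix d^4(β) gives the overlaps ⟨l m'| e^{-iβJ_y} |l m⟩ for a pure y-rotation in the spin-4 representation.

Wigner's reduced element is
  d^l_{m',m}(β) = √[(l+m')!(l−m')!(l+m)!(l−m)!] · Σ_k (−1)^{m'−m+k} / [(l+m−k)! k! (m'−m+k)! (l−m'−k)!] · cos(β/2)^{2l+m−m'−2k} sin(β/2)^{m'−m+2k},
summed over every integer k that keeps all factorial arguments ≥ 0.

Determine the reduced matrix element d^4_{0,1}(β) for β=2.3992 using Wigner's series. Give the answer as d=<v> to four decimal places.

d^4_{0,1}(β=2.3992) via Wigner's sum:
With c≡cos(β/2)=0.362731 and s≡sin(β/2)=0.931894, N=[24·24·120·6]^{1/2}=643.987578
k: max(0,(1)−(0))=1 … min(4+(1),4−(0))=4
  k=1: (−1)^0·643.9876/(144)·0.3627^7·0.9319^1 = +0.003443
  k=2: (−1)^1·643.9876/(24)·0.3627^5·0.9319^3 = -0.136360
  k=3: (−1)^2·643.9876/(24)·0.3627^3·0.9319^5 = +0.900018
  k=4: (−1)^3·643.9876/(144)·0.3627^1·0.9319^7 = -0.990068
d^4_{0,1}(2.3992) = +0.003443 -0.136360 +0.900018 -0.990068 = -0.222966

d=-0.2230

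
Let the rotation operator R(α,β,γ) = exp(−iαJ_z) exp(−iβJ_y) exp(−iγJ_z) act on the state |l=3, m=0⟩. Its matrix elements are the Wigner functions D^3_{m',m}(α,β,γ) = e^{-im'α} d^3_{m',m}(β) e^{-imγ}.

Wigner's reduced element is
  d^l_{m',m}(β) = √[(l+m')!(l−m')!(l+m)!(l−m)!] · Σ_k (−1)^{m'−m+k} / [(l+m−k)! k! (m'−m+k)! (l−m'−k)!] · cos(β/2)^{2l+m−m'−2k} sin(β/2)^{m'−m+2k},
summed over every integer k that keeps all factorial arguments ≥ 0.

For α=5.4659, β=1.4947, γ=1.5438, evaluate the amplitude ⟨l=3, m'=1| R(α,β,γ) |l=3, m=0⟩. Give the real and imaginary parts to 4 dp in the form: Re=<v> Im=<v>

Re=0.2869 Im=0.3058

Split into d^3_{1,0}(β=1.4947) × two z-phases.
With c≡cos(β/2)=0.733493 and s≡sin(β/2)=0.679697, N=[24·2·6·6]^{1/2}=41.569219
Admissible k: 0..2 (factorial args all ≥0)
  k=0: (−1)^1·41.5692/(12)·0.7335^5·0.6797^1 = -0.499902
  k=1: (−1)^2·41.5692/(4)·0.7335^3·0.6797^3 = +1.287793
  k=2: (−1)^3·41.5692/(12)·0.7335^1·0.6797^5 = -0.368608
d^3_{1,0}(1.4947) = -0.499902 +1.287793 -0.368608 = +0.419283
Attach z-rotation phases: D = e^{-i(1)(5.4659)}·(+0.419283)·e^{-i(0)(1.5438)} = +0.286875+0.305779i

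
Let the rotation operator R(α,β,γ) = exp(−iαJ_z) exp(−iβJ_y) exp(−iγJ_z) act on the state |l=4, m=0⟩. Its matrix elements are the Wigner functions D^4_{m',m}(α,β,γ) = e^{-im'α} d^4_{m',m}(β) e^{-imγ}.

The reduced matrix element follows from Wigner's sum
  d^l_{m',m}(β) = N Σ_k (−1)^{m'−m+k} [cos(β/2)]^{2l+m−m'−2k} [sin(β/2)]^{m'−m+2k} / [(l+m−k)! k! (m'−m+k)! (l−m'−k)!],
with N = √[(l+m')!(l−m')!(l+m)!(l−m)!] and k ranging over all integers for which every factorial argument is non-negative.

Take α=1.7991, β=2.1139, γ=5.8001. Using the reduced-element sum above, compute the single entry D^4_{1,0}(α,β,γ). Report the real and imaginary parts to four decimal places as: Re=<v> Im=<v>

First d^4_{1,0}(β=2.1139), then the phase factors e^{-i(1)α} and e^{-i(0)γ}:
Half-angle: c=0.491530, s=0.870860. N=√(120·6·24·24)=643.987578
k∈{0,1,2,3} keeps every argument non-negative
  k=0: (−1)^1·643.9876/(144)·0.4915^7·0.8709^1 = -0.026997
  k=1: (−1)^2·643.9876/(24)·0.4915^5·0.8709^3 = +0.508469
  k=2: (−1)^3·643.9876/(24)·0.4915^3·0.8709^5 = -1.596101
  k=3: (−1)^4·643.9876/(144)·0.4915^1·0.8709^7 = +0.835036
d^4_{1,0}(2.1139) = -0.026997 +0.508469 -1.596101 +0.835036 = -0.279593
D = (-0.226326-0.974052i)·(-0.279593)·(+1.000000+0.000000i) = +0.063279+0.272338i

Re=0.0633 Im=0.2723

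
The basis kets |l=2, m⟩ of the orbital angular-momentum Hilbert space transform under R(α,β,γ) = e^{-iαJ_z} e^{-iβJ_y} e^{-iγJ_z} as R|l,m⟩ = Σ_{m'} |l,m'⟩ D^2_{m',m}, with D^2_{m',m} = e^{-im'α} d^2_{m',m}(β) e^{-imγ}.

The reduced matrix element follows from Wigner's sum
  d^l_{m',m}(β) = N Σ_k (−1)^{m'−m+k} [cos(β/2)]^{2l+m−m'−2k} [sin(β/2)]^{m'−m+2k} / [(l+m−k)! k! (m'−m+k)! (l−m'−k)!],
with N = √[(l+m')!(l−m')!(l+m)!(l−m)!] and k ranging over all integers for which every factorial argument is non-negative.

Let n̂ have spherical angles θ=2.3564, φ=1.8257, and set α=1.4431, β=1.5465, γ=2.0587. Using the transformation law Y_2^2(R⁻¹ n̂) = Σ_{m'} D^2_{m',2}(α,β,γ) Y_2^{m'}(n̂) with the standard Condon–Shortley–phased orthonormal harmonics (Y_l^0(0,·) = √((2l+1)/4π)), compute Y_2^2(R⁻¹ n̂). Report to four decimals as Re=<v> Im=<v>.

Need the full column D^2_{m',2} for m'=−2..2 at α=1.4431, β=1.5465, γ=2.0587.
cos(β/2)=0.715644, sin(β/2)=0.698465
d^2_{-2,2}: single k=4 term ⇒ +0.238001;  D = +0.079280-0.224408i
d^2_{-1,2}: single k=3 term ⇒ +0.487709;  D = -0.435422-0.219699i
d^2_{0,2}: single k=2 term ⇒ +0.612011;  D = -0.343032+0.506840i
d^2_{1,2}: single k=1 term ⇒ +0.511996;  D = +0.384013+0.338635i
d^2_{2,2}: single k=0 term ⇒ +0.262295;  D = +0.197123-0.173035i
Y_2^{m'}(θ=2.3564,φ=1.8257) and Σ D·Y over m':
  (+0.0793-0.2244i)·(-0.1685+0.0942i)  (-0.4354-0.2197i)·(+0.0974+0.3738i)  (-0.3430+0.5068i)·(+0.1579+0.0000i)  (+0.3840+0.3386i)·(-0.0974+0.3738i)  (+0.1971-0.1730i)·(-0.1685-0.0942i)
Y_2^2(R⁻¹ n̂) = -0.220168+0.062297i

Re=-0.2202 Im=0.0623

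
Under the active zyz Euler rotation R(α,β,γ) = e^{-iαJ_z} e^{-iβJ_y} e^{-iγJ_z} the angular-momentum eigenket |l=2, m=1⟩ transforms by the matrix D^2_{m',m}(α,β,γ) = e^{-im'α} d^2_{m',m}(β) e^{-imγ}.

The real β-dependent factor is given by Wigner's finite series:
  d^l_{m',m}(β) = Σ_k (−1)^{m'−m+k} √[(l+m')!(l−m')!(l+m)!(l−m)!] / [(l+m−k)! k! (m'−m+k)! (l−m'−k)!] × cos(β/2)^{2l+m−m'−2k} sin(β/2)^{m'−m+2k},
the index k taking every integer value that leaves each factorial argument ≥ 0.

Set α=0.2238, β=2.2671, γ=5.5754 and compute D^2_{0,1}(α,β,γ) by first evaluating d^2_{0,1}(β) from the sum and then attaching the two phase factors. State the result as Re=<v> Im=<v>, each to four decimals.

Re=-0.4579 Im=-0.3918

D^2_{0,1}(0.2238,2.2671,5.5754) = e^{-i·0·0.2238}·d^2_{0,1}(2.2671)·e^{-i·1·5.5754}. Compute d first:
c=cos(2.2671/2)=0.423446, s=sin(2.2671/2)=0.905921; N=√[2·2·6·1]=4.898979
k∈{1,2} keeps every argument non-negative
  k=1: (−1)^0·4.8990/(2)·0.4234^3·0.9059^1 = +0.168485
  k=2: (−1)^1·4.8990/(2)·0.4234^1·0.9059^3 = -0.771161
d^2_{0,1}(2.2671) = +0.168485 -0.771161 = -0.602676
D = (+1.000000+0.000000i)·(-0.602676)·(+0.759804+0.650153i) = -0.457916-0.391832i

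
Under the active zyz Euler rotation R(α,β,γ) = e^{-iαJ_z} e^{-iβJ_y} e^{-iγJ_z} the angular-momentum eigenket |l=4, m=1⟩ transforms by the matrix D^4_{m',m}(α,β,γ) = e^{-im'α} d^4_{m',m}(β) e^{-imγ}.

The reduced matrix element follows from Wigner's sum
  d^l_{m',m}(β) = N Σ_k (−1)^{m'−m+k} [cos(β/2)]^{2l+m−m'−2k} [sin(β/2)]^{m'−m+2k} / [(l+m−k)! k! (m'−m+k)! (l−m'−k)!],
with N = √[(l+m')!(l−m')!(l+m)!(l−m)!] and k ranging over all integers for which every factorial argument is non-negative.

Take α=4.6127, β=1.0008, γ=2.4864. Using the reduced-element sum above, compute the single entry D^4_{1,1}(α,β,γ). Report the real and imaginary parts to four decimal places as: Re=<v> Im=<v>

Split into d^4_{1,1}(β=1.0008) × two z-phases.
c=cos(1.0008/2)=0.877391, s=sin(1.0008/2)=0.479777; N=√[120·6·120·6]=720.000000
The bounds max(0,m−m')=0 and min(l+m,l−m')=3 give 4 terms
  k=0: (−1)^0·720.0000/(720)·0.8774^8·0.4798^0 = +0.351192
  k=1: (−1)^1·720.0000/(48)·0.8774^6·0.4798^2 = -1.575170
  k=2: (−1)^2·720.0000/(24)·0.8774^4·0.4798^4 = +0.941997
  k=3: (−1)^3·720.0000/(72)·0.8774^2·0.4798^6 = -0.093890
d^4_{1,1}(1.0008) = +0.351192 -1.575170 +0.941997 -0.093890 = -0.375872
Phases: e^{-i·(1)·4.6127}=-0.099524+0.995035i, e^{-i·(1)·2.4864}=-0.792931-0.609312i ⇒ D=-0.257548+0.273767i

Re=-0.2575 Im=0.2738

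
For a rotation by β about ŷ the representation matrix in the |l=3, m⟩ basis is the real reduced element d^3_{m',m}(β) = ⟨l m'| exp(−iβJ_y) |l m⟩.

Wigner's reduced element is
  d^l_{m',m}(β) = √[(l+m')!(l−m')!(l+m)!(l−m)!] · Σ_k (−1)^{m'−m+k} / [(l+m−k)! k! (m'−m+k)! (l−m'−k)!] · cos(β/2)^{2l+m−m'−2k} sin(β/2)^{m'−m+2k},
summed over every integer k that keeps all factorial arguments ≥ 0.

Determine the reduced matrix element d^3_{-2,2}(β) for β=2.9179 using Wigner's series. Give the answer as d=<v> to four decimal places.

d=-0.9023

d^3_{-2,2}(β=2.9179) via Wigner's sum:
With c≡cos(β/2)=0.111613 and s≡sin(β/2)=0.993752, N=[1·120·120·1]^{1/2}=120.000000
The bounds max(0,m−m')=4 and min(l+m,l−m')=5 give 2 terms
  k=4: (−1)^0·120.0000/(24)·0.1116^2·0.9938^4 = +0.060745
  k=5: (−1)^1·120.0000/(120)·0.1116^0·0.9938^6 = -0.963091
d^3_{-2,2}(2.9179) = +0.060745 -0.963091 = -0.902346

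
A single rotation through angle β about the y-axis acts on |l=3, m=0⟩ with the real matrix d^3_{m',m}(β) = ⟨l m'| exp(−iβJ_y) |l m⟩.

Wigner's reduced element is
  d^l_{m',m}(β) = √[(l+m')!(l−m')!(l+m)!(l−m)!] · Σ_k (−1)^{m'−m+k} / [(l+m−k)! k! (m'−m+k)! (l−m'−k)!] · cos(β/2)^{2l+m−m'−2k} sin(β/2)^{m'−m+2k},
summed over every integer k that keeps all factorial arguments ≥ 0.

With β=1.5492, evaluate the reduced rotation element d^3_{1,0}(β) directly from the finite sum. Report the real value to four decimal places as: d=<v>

d^3_{1,0}(β=1.5492) via Wigner's sum:
With c≡cos(β/2)=0.714701 and s≡sin(β/2)=0.699430, N=[24·2·6·6]^{1/2}=41.569219
Admissible k: 0..2 (factorial args all ≥0)
  k=0: (−1)^1·41.5692/(12)·0.7147^5·0.6994^1 = -0.451811
  k=1: (−1)^2·41.5692/(4)·0.7147^3·0.6994^3 = +1.298130
  k=2: (−1)^3·41.5692/(12)·0.7147^1·0.6994^5 = -0.414416
d^3_{1,0}(1.5492) = -0.451811 +1.298130 -0.414416 = +0.431902

d=0.4319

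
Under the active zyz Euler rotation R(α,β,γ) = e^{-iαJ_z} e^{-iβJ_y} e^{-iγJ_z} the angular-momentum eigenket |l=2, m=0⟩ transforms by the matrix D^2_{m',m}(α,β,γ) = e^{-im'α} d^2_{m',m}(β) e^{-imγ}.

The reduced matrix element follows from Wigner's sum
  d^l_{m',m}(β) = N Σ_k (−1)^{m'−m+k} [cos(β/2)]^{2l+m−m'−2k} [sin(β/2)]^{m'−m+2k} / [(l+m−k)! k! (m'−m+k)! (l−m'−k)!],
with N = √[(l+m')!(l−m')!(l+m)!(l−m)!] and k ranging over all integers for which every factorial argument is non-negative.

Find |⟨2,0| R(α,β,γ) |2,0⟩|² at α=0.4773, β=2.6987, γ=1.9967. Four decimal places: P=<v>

Split into d^2_{0,0}(β=2.6987) × two z-phases.
With c≡cos(β/2)=0.219641 and s≡sin(β/2)=0.975581, N=[2·2·2·2]^{1/2}=4.000000
k∈{0,1,2} keeps every argument non-negative
  k=0: (−1)^0·4.0000/(4)·0.2196^4·0.9756^0 = +0.002327
  k=1: (−1)^1·4.0000/(1)·0.2196^2·0.9756^2 = -0.183659
  k=2: (−1)^2·4.0000/(4)·0.2196^0·0.9756^4 = +0.905843
d^2_{0,0}(2.6987) = +0.002327 -0.183659 +0.905843 = +0.724511
|D^2_{0,0}|² = |d^2_{0,0}(β)|² = (+0.724511)² = 0.524916 (the z-rotation phases have unit modulus)

P=0.5249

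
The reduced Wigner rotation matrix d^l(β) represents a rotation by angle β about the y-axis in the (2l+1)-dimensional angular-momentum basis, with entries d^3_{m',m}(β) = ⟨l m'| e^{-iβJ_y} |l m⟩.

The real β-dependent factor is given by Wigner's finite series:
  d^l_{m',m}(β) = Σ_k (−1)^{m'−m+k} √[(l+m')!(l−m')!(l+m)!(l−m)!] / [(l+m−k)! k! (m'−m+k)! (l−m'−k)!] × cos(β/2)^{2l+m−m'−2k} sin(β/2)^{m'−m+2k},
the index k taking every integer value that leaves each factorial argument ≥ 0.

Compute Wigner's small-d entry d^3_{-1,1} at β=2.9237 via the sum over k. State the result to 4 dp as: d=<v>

d=0.8734

d^3_{-1,1}(β=2.9237) via Wigner's sum:
With c≡cos(β/2)=0.108731 and s≡sin(β/2)=0.994071, N=[2·24·24·2]^{1/2}=48.000000
k∈{2,3,4} keeps every argument non-negative
  k=2: (−1)^0·48.0000/(8)·0.1087^4·0.9941^2 = +0.000829
  k=3: (−1)^1·48.0000/(6)·0.1087^2·0.9941^4 = -0.092356
  k=4: (−1)^2·48.0000/(48)·0.1087^0·0.9941^6 = +0.964950
d^3_{-1,1}(2.9237) = +0.000829 -0.092356 +0.964950 = +0.873423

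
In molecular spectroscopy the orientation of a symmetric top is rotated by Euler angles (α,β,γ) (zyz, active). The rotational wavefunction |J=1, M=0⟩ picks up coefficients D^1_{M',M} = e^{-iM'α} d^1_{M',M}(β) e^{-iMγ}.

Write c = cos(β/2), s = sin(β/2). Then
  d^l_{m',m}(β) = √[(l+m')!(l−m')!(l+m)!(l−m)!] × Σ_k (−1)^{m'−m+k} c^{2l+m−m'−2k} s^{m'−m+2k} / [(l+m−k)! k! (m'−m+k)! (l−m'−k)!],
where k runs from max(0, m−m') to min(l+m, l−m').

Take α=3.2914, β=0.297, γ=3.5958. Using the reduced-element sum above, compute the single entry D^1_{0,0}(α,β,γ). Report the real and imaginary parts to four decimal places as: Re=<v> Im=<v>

Re=0.9562 Im=0.0000

D^1_{0,0}(3.2914,0.297,3.5958) = e^{-i·0·3.2914}·d^1_{0,0}(0.297)·e^{-i·0·3.5958}. Compute d first:
Half-angle: c=0.988994, s=0.147955. N=√(1·1·1·1)=1.000000
The bounds max(0,m−m')=0 and min(l+m,l−m')=1 give 2 terms
  k=0: (−1)^0·1.0000/(1)·0.9890^2·0.1480^0 = +0.978109
  k=1: (−1)^1·1.0000/(1)·0.9890^0·0.1480^2 = -0.021891
d^1_{0,0}(0.297) = +0.978109 -0.021891 = +0.956219
Phases: e^{-i·(0)·3.2914}=+1.000000+0.000000i, e^{-i·(0)·3.5958}=+1.000000+0.000000i ⇒ D=+0.956219+0.000000i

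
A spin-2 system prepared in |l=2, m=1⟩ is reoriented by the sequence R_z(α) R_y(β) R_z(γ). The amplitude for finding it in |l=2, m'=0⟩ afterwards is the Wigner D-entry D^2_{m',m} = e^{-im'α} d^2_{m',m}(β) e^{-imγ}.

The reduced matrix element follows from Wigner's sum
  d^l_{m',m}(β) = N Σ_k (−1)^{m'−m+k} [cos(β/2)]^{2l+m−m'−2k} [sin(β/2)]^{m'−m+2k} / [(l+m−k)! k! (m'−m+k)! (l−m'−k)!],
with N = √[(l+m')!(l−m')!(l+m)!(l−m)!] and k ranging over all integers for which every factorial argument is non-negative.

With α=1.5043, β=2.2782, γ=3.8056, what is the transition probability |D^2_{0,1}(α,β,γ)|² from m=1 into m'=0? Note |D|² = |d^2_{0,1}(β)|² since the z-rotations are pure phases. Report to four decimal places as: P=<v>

D^2_{0,1}(1.5043,2.2782,3.8056) = e^{-i·0·1.5043}·d^2_{0,1}(2.2782)·e^{-i·1·3.8056}. Compute d first:
Half-angle: c=0.418412, s=0.908257. N=√(2·2·6·1)=4.898979
k∈{1,2} keeps every argument non-negative
  k=1: (−1)^0·4.8990/(2)·0.4184^3·0.9083^1 = +0.162966
  k=2: (−1)^1·4.8990/(2)·0.4184^1·0.9083^3 = -0.767903
d^2_{0,1}(2.2782) = +0.162966 -0.767903 = -0.604937
|D^2_{0,1}|² = |d^2_{0,1}(β)|² = (-0.604937)² = 0.365949 (the z-rotation phases have unit modulus)

P=0.3659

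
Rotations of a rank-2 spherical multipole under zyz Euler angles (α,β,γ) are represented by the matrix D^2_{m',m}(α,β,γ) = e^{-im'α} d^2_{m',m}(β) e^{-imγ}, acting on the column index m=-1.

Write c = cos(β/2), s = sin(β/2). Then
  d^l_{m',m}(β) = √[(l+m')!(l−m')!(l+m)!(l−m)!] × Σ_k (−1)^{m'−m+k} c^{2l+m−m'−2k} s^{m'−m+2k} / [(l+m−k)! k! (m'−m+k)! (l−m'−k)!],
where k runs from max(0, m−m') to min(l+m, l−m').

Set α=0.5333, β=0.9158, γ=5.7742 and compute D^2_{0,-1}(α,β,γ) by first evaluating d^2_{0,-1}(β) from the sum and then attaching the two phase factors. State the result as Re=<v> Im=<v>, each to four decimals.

Re=-0.5167 Im=0.2883

D^2_{0,-1}(0.5333,0.9158,5.7742) = e^{-i·0·0.5333}·d^2_{0,-1}(0.9158)·e^{-i·-1·5.7742}. Compute d first:
With c≡cos(β/2)=0.896983 and s≡sin(β/2)=0.442065, N=[2·2·1·6]^{1/2}=4.898979
The bounds max(0,m−m')=0 and min(l+m,l−m')=1 give 2 terms
  k=0: (−1)^1·4.8990/(2)·0.8970^3·0.4421^1 = -0.781474
  k=1: (−1)^2·4.8990/(2)·0.8970^1·0.4421^3 = +0.189810
d^2_{0,-1}(0.9158) = -0.781474 +0.189810 = -0.591664
Attach z-rotation phases: D = e^{-i(0)(0.5333)}·(-0.591664)·e^{-i(-1)(5.7742)} = -0.516664+0.288313i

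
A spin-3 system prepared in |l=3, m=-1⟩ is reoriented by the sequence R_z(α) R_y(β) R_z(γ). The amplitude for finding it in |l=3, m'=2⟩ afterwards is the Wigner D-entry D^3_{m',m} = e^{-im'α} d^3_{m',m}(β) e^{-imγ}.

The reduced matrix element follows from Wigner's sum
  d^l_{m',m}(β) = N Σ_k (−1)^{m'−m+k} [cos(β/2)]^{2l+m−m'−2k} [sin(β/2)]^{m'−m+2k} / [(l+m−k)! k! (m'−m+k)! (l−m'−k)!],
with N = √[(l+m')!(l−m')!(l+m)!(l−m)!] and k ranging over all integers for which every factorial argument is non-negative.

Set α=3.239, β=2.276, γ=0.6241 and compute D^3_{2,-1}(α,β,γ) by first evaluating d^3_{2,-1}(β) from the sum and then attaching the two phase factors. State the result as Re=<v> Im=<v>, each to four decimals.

Re=0.4261 Im=0.1950

First d^3_{2,-1}(β=2.276), then the phase factors e^{-i(2)α} and e^{-i(-1)γ}:
With c≡cos(β/2)=0.419411 and s≡sin(β/2)=0.907796, N=[120·1·2·24]^{1/2}=75.894664
k∈{0,1} keeps every argument non-negative
  k=0: (−1)^3·75.8947/(12)·0.4194^3·0.9078^3 = -0.349072
  k=1: (−1)^4·75.8947/(24)·0.4194^1·0.9078^5 = +0.817678
d^3_{2,-1}(2.276) = -0.349072 +0.817678 = +0.468606
Attach z-rotation phases: D = e^{-i(2)(3.239)}·(+0.468606)·e^{-i(-1)(0.6241)} = +0.426086+0.195044i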